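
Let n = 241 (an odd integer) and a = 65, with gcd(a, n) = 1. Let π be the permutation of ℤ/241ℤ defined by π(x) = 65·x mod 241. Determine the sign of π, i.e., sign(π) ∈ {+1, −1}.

-1

Trace 16: π^k(16) = [16, 76, 120, 88, 177, 178, 2] for k=0..6.
π_65 has 6 disjoint cycles with lengths [48, 48, 48, 48, 48, 1] on {0,…,240}.
Σ(ℓ_i−1) = 241−6 = 235; sign = (−1)^235 = -1.
(65|241)_J = -1 (Zolotarev's lemma cross-check).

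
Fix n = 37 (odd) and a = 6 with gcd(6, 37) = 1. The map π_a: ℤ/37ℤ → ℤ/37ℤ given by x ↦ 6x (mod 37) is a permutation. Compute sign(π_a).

-1

Start at x=1: 1 → 6 → 36 → 31 → 1 (one orbit).
Cycle type of π: 4×9 + 1; total 10 cycles.
sign(π) = (−1)^{n − #cycles} = (−1)^{37−10} = (−1)^27 = -1.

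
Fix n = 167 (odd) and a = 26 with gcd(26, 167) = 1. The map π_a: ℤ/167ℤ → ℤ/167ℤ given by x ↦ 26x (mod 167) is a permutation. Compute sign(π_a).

-1

Start at x=70: 70 → 150 → 59 → 31 → 138 → 81 → 102 → … (one orbit).
Cycle type of π: 166 + 1; total 2 cycles.
n − c = 167 − 2 = 165; sign = (−1)^165 = -1.
Zolotarev: (26|167) = -1, matching the cycle-count sign.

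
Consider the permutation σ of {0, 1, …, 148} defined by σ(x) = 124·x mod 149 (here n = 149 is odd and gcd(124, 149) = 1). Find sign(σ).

Orbit of 113 under x↦124x: [113, 6, 148, 25, 120, 129, 53]… (length divides ord_149(124)).
3 cycles of lengths [74, 74, 1].
3 cycles on 149: each ℓ→(−1)^(ℓ−1), product (−1)^146 = +1.

+1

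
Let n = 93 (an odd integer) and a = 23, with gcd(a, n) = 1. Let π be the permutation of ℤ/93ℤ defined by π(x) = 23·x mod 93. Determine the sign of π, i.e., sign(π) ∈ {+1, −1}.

+1

Orbit of 16 under x↦23x: [16, 89, 1, 23, 64, 77, 4]… (length divides ord_93(23)).
π_23 has 11 disjoint cycles with lengths [10, 10, 10, 10, 10, 10, 10, 10, 10, 2, 1] on {0,…,92}.
11 cycles on 93: each ℓ→(−1)^(ℓ−1), product (−1)^82 = +1.
The Jacobi symbol (23|93) = +1 (Zolotarev) agrees.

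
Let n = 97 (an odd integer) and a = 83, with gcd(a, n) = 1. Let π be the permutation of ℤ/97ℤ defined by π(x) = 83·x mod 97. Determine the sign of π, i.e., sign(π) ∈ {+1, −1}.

-1

Start at x=93: 93 → 56 → 89 → 15 → 81 → 30 → 65 → … (one orbit).
Decompose π into cycles: lengths [96, 1] (2 cycles, including the fixed point 0).
97 − 2 = 95 transpositions; sign(π) = (−1)^95 = -1.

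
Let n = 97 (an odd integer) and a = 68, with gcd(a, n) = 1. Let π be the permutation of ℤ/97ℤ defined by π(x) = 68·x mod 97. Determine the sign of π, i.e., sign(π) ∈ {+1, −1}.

Start at x=88: 88 → 67 → 94 → 87 → 96 → 29 → 32 → … (one orbit).
π_68 has 2 disjoint cycles with lengths [96, 1] on {0,…,96}.
Σ(ℓ_i−1) = 97−2 = 95; sign = (−1)^95 = -1.
Check: (68/97) = -1 by Zolotarev.

-1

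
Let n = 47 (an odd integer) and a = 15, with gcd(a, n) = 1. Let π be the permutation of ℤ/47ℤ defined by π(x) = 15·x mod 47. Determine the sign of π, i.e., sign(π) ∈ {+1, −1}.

-1

Trace 20: π^k(20) = [20, 18, 35, 8, 26, 14, 22] for k=0..6.
π_15 has 2 disjoint cycles with lengths [46, 1] on {0,…,46}.
47 − 2 = 45 transpositions; sign(π) = (−1)^45 = -1.
The Jacobi symbol (15|47) = -1 (Zolotarev) agrees.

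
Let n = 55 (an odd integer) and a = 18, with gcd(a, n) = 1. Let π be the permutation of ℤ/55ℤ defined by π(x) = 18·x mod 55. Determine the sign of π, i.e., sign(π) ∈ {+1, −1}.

Orbit of 49 under x↦18x: [49, 2, 36, 43, 4, 17, 31]… (length divides ord_55(18)).
Cycle lengths of π_18 on ℤ/55ℤ: [20, 20, 10, 4, 1]; 5 cycles in total.
n − c = 55 − 5 = 50; sign = (−1)^50 = +1.

+1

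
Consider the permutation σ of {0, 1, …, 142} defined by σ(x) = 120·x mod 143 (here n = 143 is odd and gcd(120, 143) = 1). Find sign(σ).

-1

Trace 131: π^k(131) = [131, 133, 87, 1, 120, 100] for k=0..5.
Cycle lengths of π_120 on ℤ/143ℤ: [6, 6, 6, 6, 6, 6, 6, 6, 6, 6, 6, 6, 6, 6, 6, 6, 6, 6, 6, 6, 3, 3, 3, 3, 2, 2, 2, 2, 2, 1]; 30 cycles in total.
sign(π) = (−1)^{n − #cycles} = (−1)^{143−30} = (−1)^113 = -1.
(120|143)_J = -1 (Zolotarev's lemma cross-check).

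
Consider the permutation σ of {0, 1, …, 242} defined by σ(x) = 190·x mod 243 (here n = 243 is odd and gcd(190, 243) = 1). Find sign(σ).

+1

Trace 55: π^k(55) = [55, 1, 190, 136, 82, 28, 217] for k=0..6.
63 cycles of lengths [9, 9, 9, 9, 9, 9, 9, 9, 9, 9, 9, 9, 9, 9, 9, 9, 9, 9, 3, 3, 3, 3, 3, 3, 3, 3, 3, 3, 3, 3, 3, 3, 3, 3, 3, 3, 1, 1, 1, 1, 1, 1, 1, 1, 1, 1, 1, 1, 1, 1, 1, 1, 1, 1, 1, 1, 1, 1, 1, 1, 1, 1, 1].
63 cycles on 243: each ℓ→(−1)^(ℓ−1), product (−1)^180 = +1.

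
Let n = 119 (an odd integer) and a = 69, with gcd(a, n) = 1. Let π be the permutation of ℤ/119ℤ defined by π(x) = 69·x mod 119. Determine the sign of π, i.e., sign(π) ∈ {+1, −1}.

-1

Orbit of 69 under x↦69x: [69, 1]… (length divides ord_119(69)).
π_69 has 68 disjoint cycles with lengths [2, 2, 2, 2, 2, 2, 2, 2, 2, 2, 2, 2, 2, 2, 2, 2, 2, 2, 2, 2, 2, 2, 2, 2, 2, 2, 2, 2, 2, 2, 2, 2, 2, 2, 2, 2, 2, 2, 2, 2, 2, 2, 2, 2, 2, 2, 2, 2, 2, 2, 2, 1, 1, 1, 1, 1, 1, 1, 1, 1, 1, 1, 1, 1, 1, 1, 1, 1] on {0,…,118}.
n − c = 119 − 68 = 51; sign = (−1)^51 = -1.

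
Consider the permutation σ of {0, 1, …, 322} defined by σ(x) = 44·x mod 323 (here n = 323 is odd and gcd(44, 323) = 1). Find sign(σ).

-1

Trace 248: π^k(248) = [248, 253, 150, 140, 23, 43, 277] for k=0..6.
π_44 has 6 disjoint cycles with lengths [144, 144, 16, 9, 9, 1] on {0,…,322}.
6 cycles on 323: each ℓ→(−1)^(ℓ−1), product (−1)^317 = -1.
The Jacobi symbol (44|323) = -1 (Zolotarev) agrees.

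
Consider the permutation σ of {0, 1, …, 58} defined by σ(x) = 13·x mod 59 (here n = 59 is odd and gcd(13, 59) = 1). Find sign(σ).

-1

Trace 11: π^k(11) = [11, 25, 30, 36, 55, 7, 32] for k=0..6.
Decompose π into cycles: lengths [58, 1] (2 cycles, including the fixed point 0).
With 2 cycles on 59 points, sign = (−1)^{59−2} = -1.
The Jacobi symbol (13|59) = -1 (Zolotarev) agrees.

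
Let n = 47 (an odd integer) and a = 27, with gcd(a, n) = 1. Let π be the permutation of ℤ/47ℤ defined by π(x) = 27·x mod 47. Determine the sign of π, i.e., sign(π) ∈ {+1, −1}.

+1

Orbit of 37 under x↦27x: [37, 12, 42, 6, 21, 3, 34]… (length divides ord_47(27)).
Cycle lengths of π_27 on ℤ/47ℤ: [23, 23, 1]; 3 cycles in total.
sign(π) = (−1)^{n − #cycles} = (−1)^{47−3} = (−1)^44 = +1.
(27|47)_J = +1 (Zolotarev's lemma cross-check).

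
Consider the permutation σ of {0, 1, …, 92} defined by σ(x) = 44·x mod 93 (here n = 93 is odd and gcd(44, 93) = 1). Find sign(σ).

+1

Trace 76: π^k(76) = [76, 89, 10, 68, 16, 53, 7] for k=0..6.
Cycle type of π: 30×3 + 2 + 1; total 5 cycles.
sign(π) = (−1)^{n − #cycles} = (−1)^{93−5} = (−1)^88 = +1.
The Jacobi symbol (44|93) = +1 (Zolotarev) agrees.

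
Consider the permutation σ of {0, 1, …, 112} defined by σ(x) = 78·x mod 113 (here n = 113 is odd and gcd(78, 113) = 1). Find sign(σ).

Start at x=69: 69 → 71 → 1 → 78 → 95 → 65 → 98 → … (one orbit).
Cycle type of π: 16×7 + 1; total 8 cycles.
With 8 cycles on 113 points, sign = (−1)^{113−8} = -1.
The Jacobi symbol (78|113) = -1 (Zolotarev) agrees.

-1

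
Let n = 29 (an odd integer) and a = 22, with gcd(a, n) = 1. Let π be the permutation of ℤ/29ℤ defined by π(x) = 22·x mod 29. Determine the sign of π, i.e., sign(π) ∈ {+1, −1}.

Start at x=7: 7 → 9 → 24 → 6 → 16 → 4 → 1 → … (one orbit).
Cycle lengths of π_22 on ℤ/29ℤ: [14, 14, 1]; 3 cycles in total.
Σ(ℓ_i−1) = 29−3 = 26; sign = (−1)^26 = +1.
(22|29)_J = +1 (Zolotarev's lemma cross-check).

+1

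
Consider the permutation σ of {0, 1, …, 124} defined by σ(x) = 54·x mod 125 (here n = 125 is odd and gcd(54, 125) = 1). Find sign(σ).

Start at x=121: 121 → 34 → 86 → 19 → 26 → 29 → 66 → … (one orbit).
Cycle lengths of π_54 on ℤ/125ℤ: [50, 50, 10, 10, 2, 2, 1]; 7 cycles in total.
n − c = 125 − 7 = 118; sign = (−1)^118 = +1.
(54|125)_J = +1 (Zolotarev's lemma cross-check).

+1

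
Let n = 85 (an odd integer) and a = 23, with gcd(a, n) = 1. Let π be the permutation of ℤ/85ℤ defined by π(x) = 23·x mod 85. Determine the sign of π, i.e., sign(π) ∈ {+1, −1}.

Orbit of 81 under x↦23x: [81, 78, 9, 37, 1, 23, 19]… (length divides ord_85(23)).
The orbit structure of x ↦ 23x mod 85: 7 orbits of sizes [16, 16, 16, 16, 16, 4, 1].
85 − 7 = 78 transpositions; sign(π) = (−1)^78 = +1.
The Jacobi symbol (23|85) = +1 (Zolotarev) agrees.

+1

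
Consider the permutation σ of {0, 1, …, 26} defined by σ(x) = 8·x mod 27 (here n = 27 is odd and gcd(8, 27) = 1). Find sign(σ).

-1

Trace 10: π^k(10) = [10, 26, 19, 17, 1, 8] for k=0..5.
Decompose π into cycles: lengths [6, 6, 6, 2, 2, 2, 2, 1] (8 cycles, including the fixed point 0).
8 cycles on 27: each ℓ→(−1)^(ℓ−1), product (−1)^19 = -1.
Via Zolotarev, sign(π_{8}) = (8|27) = -1.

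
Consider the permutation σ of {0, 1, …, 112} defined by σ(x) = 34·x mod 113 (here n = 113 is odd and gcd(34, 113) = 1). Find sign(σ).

-1

Start at x=76: 76 → 98 → 55 → 62 → 74 → 30 → 3 → … (one orbit).
The orbit structure of x ↦ 34x mod 113: 2 orbits of sizes [112, 1].
With 2 cycles on 113 points, sign = (−1)^{113−2} = -1.
The Jacobi symbol (34|113) = -1 (Zolotarev) agrees.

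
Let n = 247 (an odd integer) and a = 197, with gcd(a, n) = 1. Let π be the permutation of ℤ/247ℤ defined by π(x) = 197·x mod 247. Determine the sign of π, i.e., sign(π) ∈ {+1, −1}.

-1

Trace 159: π^k(159) = [159, 201, 77, 102, 87, 96, 140] for k=0..6.
Cycle lengths of π_197 on ℤ/247ℤ: [12, 12, 12, 12, 12, 12, 12, 12, 12, 12, 12, 12, 12, 12, 12, 12, 12, 12, 12, 3, 3, 3, 3, 3, 3, 1]; 26 cycles in total.
26 cycles on 247: each ℓ→(−1)^(ℓ−1), product (−1)^221 = -1.
(197|247)_J = -1 (Zolotarev's lemma cross-check).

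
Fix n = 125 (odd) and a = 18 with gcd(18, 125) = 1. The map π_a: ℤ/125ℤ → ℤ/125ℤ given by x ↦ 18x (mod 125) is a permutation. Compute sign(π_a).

Orbit of 1 under x↦18x: [1, 18, 74, 82, 101, 68, 99]… (length divides ord_125(18)).
π_18 has 12 disjoint cycles with lengths [20, 20, 20, 20, 20, 4, 4, 4, 4, 4, 4, 1] on {0,…,124}.
n − c = 125 − 12 = 113; sign = (−1)^113 = -1.

-1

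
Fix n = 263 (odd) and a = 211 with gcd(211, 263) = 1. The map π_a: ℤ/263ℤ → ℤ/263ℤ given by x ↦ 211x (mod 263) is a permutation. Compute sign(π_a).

Orbit of 27 under x↦211x: [27, 174, 157, 252, 46, 238, 248]… (length divides ord_263(211)).
Cycle type of π: 262 + 1; total 2 cycles.
With 2 cycles on 263 points, sign = (−1)^{263−2} = -1.
Via Zolotarev, sign(π_{211}) = (211|263) = -1.

-1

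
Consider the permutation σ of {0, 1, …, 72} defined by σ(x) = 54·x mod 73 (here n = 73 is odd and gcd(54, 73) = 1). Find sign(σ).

+1

Start at x=24: 24 → 55 → 50 → 72 → 19 → 4 → 70 → … (one orbit).
3 cycles of lengths [36, 36, 1].
n − c = 73 − 3 = 70; sign = (−1)^70 = +1.
(54|73)_J = +1 (Zolotarev's lemma cross-check).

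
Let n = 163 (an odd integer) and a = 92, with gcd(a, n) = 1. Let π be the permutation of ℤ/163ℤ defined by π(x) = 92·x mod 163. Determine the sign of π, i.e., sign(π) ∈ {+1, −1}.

Start at x=91: 91 → 59 → 49 → 107 → 64 → 20 → 47 → … (one orbit).
Cycle lengths of π_92 on ℤ/163ℤ: [162, 1]; 2 cycles in total.
2 cycles on 163: each ℓ→(−1)^(ℓ−1), product (−1)^161 = -1.
Via Zolotarev, sign(π_{92}) = (92|163) = -1.

-1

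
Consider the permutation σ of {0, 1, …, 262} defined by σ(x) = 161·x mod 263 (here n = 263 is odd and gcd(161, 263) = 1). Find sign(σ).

Orbit of 66 under x↦161x: [66, 106, 234, 65, 208, 87, 68]… (length divides ord_263(161)).
π_161 has 2 disjoint cycles with lengths [262, 1] on {0,…,262}.
n − c = 263 − 2 = 261; sign = (−1)^261 = -1.

-1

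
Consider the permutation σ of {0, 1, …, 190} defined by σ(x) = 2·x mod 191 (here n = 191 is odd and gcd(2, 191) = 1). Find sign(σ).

Start at x=100: 100 → 9 → 18 → 36 → 72 → 144 → 97 → … (one orbit).
Decompose π into cycles: lengths [95, 95, 1] (3 cycles, including the fixed point 0).
3 cycles on 191: each ℓ→(−1)^(ℓ−1), product (−1)^188 = +1.
(2|191)_J = +1 (Zolotarev's lemma cross-check).

+1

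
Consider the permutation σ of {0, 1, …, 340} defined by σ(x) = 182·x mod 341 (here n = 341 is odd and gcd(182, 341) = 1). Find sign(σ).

Start at x=340: 340 → 159 → 294 → 312 → 178 → 1 → 182 → … (one orbit).
35 cycles of lengths [10, 10, 10, 10, 10, 10, 10, 10, 10, 10, 10, 10, 10, 10, 10, 10, 10, 10, 10, 10, 10, 10, 10, 10, 10, 10, 10, 10, 10, 10, 10, 10, 10, 10, 1].
n − c = 341 − 35 = 306; sign = (−1)^306 = +1.
Check: (182/341) = +1 by Zolotarev.

+1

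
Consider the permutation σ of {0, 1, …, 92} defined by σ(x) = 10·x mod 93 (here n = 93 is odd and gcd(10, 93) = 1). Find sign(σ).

+1

Trace 40: π^k(40) = [40, 28, 1, 10, 7, 70, 49] for k=0..6.
The orbit structure of x ↦ 10x mod 93: 9 orbits of sizes [15, 15, 15, 15, 15, 15, 1, 1, 1].
93 − 9 = 84 transpositions; sign(π) = (−1)^84 = +1.
Via Zolotarev, sign(π_{10}) = (10|93) = +1.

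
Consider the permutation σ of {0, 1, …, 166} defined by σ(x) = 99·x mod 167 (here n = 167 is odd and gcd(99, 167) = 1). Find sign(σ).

Orbit of 6 under x↦99x: [6, 93, 22, 7, 25, 137, 36]… (length divides ord_167(99)).
The orbit structure of x ↦ 99x mod 167: 3 orbits of sizes [83, 83, 1].
n − c = 167 − 3 = 164; sign = (−1)^164 = +1.
Check: (99/167) = +1 by Zolotarev.

+1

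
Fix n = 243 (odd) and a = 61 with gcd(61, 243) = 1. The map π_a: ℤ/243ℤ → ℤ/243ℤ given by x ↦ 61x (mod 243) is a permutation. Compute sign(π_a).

+1

Trace 91: π^k(91) = [91, 205, 112, 28, 7, 184, 46] for k=0..6.
Cycle type of π: 81×2 + 27×2 + 9×2 + 3×2 + 1×3; total 11 cycles.
With 11 cycles on 243 points, sign = (−1)^{243−11} = +1.
Via Zolotarev, sign(π_{61}) = (61|243) = +1.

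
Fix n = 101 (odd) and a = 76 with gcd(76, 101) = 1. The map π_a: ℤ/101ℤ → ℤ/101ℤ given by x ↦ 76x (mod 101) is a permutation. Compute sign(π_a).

Orbit of 56 under x↦76x: [56, 14, 54, 64, 16, 4, 1]… (length divides ord_101(76)).
The orbit structure of x ↦ 76x mod 101: 3 orbits of sizes [50, 50, 1].
sign(π) = (−1)^{n − #cycles} = (−1)^{101−3} = (−1)^98 = +1.
(76|101)_J = +1 (Zolotarev's lemma cross-check).

+1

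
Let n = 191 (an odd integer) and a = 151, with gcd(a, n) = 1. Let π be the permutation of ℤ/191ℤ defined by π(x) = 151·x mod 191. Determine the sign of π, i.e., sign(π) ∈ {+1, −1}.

-1

Orbit of 49 under x↦151x: [49, 141, 90, 29, 177, 178, 138]… (length divides ord_191(151)).
2 cycles of lengths [190, 1].
Σ(ℓ_i−1) = 191−2 = 189; sign = (−1)^189 = -1.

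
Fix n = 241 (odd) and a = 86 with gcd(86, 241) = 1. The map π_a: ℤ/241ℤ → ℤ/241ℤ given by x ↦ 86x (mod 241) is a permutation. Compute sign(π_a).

Orbit of 193 under x↦86x: [193, 210, 226, 156, 161, 109, 216]… (length divides ord_241(86)).
Cycle type of π: 240 + 1; total 2 cycles.
241 − 2 = 239 transpositions; sign(π) = (−1)^239 = -1.
Zolotarev: (86|241) = -1, matching the cycle-count sign.

-1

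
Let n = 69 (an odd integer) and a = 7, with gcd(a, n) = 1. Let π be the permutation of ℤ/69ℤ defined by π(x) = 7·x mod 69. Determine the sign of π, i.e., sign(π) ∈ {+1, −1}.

-1

Orbit of 4 under x↦7x: [4, 28, 58, 61, 13, 22, 16]… (length divides ord_69(7)).
The orbit structure of x ↦ 7x mod 69: 6 orbits of sizes [22, 22, 22, 1, 1, 1].
69 − 6 = 63 transpositions; sign(π) = (−1)^63 = -1.
(7|69)_J = -1 (Zolotarev's lemma cross-check).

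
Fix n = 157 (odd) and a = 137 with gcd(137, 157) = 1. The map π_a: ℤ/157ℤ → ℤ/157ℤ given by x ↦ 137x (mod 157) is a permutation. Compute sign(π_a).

Trace 146: π^k(146) = [146, 63, 153, 80, 127, 129, 89] for k=0..6.
The orbit structure of x ↦ 137x mod 157: 2 orbits of sizes [156, 1].
sign(π) = (−1)^{n − #cycles} = (−1)^{157−2} = (−1)^155 = -1.

-1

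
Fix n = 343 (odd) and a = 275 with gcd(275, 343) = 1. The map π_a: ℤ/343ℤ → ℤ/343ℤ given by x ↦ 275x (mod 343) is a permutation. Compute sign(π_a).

Trace 312: π^k(312) = [312, 50, 30, 18, 148, 226, 67] for k=0..6.
π_275 has 31 disjoint cycles with lengths [21, 21, 21, 21, 21, 21, 21, 21, 21, 21, 21, 21, 21, 21, 3, 3, 3, 3, 3, 3, 3, 3, 3, 3, 3, 3, 3, 3, 3, 3, 1] on {0,…,342}.
343 − 31 = 312 transpositions; sign(π) = (−1)^312 = +1.
The Jacobi symbol (275|343) = +1 (Zolotarev) agrees.

+1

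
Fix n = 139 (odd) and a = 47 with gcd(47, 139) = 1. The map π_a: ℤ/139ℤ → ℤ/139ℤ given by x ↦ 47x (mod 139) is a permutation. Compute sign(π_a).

Orbit of 65 under x↦47x: [65, 136, 137, 45, 30, 20, 106]… (length divides ord_139(47)).
Cycle type of π: 69×2 + 1; total 3 cycles.
sign(π) = (−1)^{n − #cycles} = (−1)^{139−3} = (−1)^136 = +1.
Check: (47/139) = +1 by Zolotarev.

+1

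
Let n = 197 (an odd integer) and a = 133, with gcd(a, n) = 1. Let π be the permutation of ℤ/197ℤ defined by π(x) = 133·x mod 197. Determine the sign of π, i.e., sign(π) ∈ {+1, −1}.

+1

Orbit of 191 under x↦133x: [191, 187, 49, 16, 158, 132, 23]… (length divides ord_197(133)).
Cycle type of π: 49×4 + 1; total 5 cycles.
With 5 cycles on 197 points, sign = (−1)^{197−5} = +1.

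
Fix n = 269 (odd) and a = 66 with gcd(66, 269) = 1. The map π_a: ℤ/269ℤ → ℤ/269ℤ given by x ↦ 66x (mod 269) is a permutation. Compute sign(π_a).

Trace 120: π^k(120) = [120, 119, 53, 1, 66, 52, 204] for k=0..6.
5 cycles of lengths [67, 67, 67, 67, 1].
5 cycles on 269: each ℓ→(−1)^(ℓ−1), product (−1)^264 = +1.

+1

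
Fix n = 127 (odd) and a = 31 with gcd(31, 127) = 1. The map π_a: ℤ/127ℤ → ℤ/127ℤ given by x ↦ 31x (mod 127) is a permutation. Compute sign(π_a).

Orbit of 2 under x↦31x: [2, 62, 17, 19, 81, 98, 117]… (length divides ord_127(31)).
Decompose π into cycles: lengths [63, 63, 1] (3 cycles, including the fixed point 0).
127 − 3 = 124 transpositions; sign(π) = (−1)^124 = +1.

+1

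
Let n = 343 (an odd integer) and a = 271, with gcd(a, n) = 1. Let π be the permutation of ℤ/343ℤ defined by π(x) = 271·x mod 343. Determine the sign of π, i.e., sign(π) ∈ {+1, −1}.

-1

Orbit of 130 under x↦271x: [130, 244, 268, 255, 162, 341, 144]… (length divides ord_343(271)).
4 cycles of lengths [294, 42, 6, 1].
sign(π) = (−1)^{n − #cycles} = (−1)^{343−4} = (−1)^339 = -1.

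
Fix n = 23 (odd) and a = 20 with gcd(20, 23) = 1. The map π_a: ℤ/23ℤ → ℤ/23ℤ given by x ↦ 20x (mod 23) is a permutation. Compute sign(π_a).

-1

Orbit of 16 under x↦20x: [16, 21, 6, 5, 8, 22, 3]… (length divides ord_23(20)).
Decompose π into cycles: lengths [22, 1] (2 cycles, including the fixed point 0).
With 2 cycles on 23 points, sign = (−1)^{23−2} = -1.
Via Zolotarev, sign(π_{20}) = (20|23) = -1.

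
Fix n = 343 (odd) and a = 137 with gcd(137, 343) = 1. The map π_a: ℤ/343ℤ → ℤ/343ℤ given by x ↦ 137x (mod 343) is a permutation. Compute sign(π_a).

Trace 50: π^k(50) = [50, 333, 2, 274, 151, 107, 253] for k=0..6.
7 cycles of lengths [147, 147, 21, 21, 3, 3, 1].
Σ(ℓ_i−1) = 343−7 = 336; sign = (−1)^336 = +1.
Zolotarev: (137|343) = +1, matching the cycle-count sign.

+1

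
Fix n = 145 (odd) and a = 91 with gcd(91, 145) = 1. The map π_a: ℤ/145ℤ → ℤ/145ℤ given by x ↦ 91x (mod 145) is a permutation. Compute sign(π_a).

+1

Start at x=51: 51 → 1 → 91 → 16 → 6 → 111 → 96 → … (one orbit).
The orbit structure of x ↦ 91x mod 145: 15 orbits of sizes [14, 14, 14, 14, 14, 14, 14, 14, 14, 14, 1, 1, 1, 1, 1].
sign(π) = (−1)^{n − #cycles} = (−1)^{145−15} = (−1)^130 = +1.
(91|145)_J = +1 (Zolotarev's lemma cross-check).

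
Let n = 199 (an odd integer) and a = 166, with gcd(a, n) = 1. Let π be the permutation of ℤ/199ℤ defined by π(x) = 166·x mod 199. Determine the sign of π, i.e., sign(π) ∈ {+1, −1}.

-1

Trace 69: π^k(69) = [69, 111, 118, 86, 147, 124, 87] for k=0..6.
2 cycles of lengths [198, 1].
n − c = 199 − 2 = 197; sign = (−1)^197 = -1.
Zolotarev: (166|199) = -1, matching the cycle-count sign.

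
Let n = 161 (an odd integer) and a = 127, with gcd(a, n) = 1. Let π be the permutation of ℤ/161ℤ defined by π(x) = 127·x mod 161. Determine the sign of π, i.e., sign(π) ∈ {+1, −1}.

Start at x=71: 71 → 1 → 127 → 29 → 141 → 36 → 64 → … (one orbit).
Cycle lengths of π_127 on ℤ/161ℤ: [11, 11, 11, 11, 11, 11, 11, 11, 11, 11, 11, 11, 11, 11, 1, 1, 1, 1, 1, 1, 1]; 21 cycles in total.
21 cycles on 161: each ℓ→(−1)^(ℓ−1), product (−1)^140 = +1.

+1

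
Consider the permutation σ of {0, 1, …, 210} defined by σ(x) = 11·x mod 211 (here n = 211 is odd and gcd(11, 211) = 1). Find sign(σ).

+1

Start at x=125: 125 → 109 → 144 → 107 → 122 → 76 → 203 → … (one orbit).
Cycle type of π: 35×6 + 1; total 7 cycles.
With 7 cycles on 211 points, sign = (−1)^{211−7} = +1.
Via Zolotarev, sign(π_{11}) = (11|211) = +1.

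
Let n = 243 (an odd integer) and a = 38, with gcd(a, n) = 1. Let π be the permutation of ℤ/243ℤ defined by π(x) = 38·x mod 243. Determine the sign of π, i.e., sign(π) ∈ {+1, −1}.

-1

Orbit of 19 under x↦38x: [19, 236, 220, 98, 79, 86, 109]… (length divides ord_243(38)).
Cycle lengths of π_38 on ℤ/243ℤ: [162, 54, 18, 6, 2, 1]; 6 cycles in total.
243 − 6 = 237 transpositions; sign(π) = (−1)^237 = -1.
(38|243)_J = -1 (Zolotarev's lemma cross-check).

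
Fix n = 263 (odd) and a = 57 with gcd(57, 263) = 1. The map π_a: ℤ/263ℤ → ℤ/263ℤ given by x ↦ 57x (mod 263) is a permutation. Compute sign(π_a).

-1

Orbit of 225 under x↦57x: [225, 201, 148, 20, 88, 19, 31]… (length divides ord_263(57)).
Decompose π into cycles: lengths [262, 1] (2 cycles, including the fixed point 0).
2 cycles on 263: each ℓ→(−1)^(ℓ−1), product (−1)^261 = -1.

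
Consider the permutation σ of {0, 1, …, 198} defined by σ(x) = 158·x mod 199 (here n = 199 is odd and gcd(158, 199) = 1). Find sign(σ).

Orbit of 40 under x↦158x: [40, 151, 177, 106, 32, 81, 62]… (length divides ord_199(158)).
The orbit structure of x ↦ 158x mod 199: 3 orbits of sizes [99, 99, 1].
sign(π) = (−1)^{n − #cycles} = (−1)^{199−3} = (−1)^196 = +1.
(158|199)_J = +1 (Zolotarev's lemma cross-check).

+1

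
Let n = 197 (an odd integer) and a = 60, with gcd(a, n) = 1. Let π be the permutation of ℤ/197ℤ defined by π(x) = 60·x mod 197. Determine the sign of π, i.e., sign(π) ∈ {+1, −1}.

Start at x=1: 1 → 60 → 54 → 88 → 158 → 24 → 61 → … (one orbit).
Cycle lengths of π_60 on ℤ/197ℤ: [49, 49, 49, 49, 1]; 5 cycles in total.
With 5 cycles on 197 points, sign = (−1)^{197−5} = +1.
Via Zolotarev, sign(π_{60}) = (60|197) = +1.

+1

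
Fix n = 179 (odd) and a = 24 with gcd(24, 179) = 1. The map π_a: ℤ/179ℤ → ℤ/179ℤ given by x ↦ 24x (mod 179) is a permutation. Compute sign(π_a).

-1

Orbit of 137 under x↦24x: [137, 66, 152, 68, 21, 146, 103]… (length divides ord_179(24)).
2 cycles of lengths [178, 1].
With 2 cycles on 179 points, sign = (−1)^{179−2} = -1.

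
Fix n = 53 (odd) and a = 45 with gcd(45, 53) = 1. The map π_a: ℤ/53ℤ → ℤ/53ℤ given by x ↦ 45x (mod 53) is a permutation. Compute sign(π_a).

-1

Start at x=49: 49 → 32 → 9 → 34 → 46 → 3 → 29 → … (one orbit).
Decompose π into cycles: lengths [52, 1] (2 cycles, including the fixed point 0).
With 2 cycles on 53 points, sign = (−1)^{53−2} = -1.
Zolotarev: (45|53) = -1, matching the cycle-count sign.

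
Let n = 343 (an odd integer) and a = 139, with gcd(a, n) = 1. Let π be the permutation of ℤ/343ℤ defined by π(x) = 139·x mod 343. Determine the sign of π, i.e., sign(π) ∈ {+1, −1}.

Orbit of 41 under x↦139x: [41, 211, 174, 176, 111, 337, 195]… (length divides ord_343(139)).
10 cycles of lengths [98, 98, 98, 14, 14, 14, 2, 2, 2, 1].
n − c = 343 − 10 = 333; sign = (−1)^333 = -1.
The Jacobi symbol (139|343) = -1 (Zolotarev) agrees.

-1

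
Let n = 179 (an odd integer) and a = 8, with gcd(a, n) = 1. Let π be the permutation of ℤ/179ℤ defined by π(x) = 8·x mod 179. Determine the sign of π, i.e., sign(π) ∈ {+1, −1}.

-1

Trace 92: π^k(92) = [92, 20, 160, 27, 37, 117, 41] for k=0..6.
Cycle type of π: 178 + 1; total 2 cycles.
With 2 cycles on 179 points, sign = (−1)^{179−2} = -1.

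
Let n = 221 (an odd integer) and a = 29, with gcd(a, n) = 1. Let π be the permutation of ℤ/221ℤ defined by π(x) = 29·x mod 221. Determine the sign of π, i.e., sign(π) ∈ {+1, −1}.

Start at x=1: 1 → 29 → 178 → 79 → 81 → 139 → 53 → … (one orbit).
10 cycles of lengths [48, 48, 48, 48, 16, 3, 3, 3, 3, 1].
n − c = 221 − 10 = 211; sign = (−1)^211 = -1.
The Jacobi symbol (29|221) = -1 (Zolotarev) agrees.

-1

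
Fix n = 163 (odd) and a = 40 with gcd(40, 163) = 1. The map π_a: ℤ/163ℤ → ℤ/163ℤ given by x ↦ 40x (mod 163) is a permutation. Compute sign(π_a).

+1

Start at x=104: 104 → 85 → 140 → 58 → 38 → 53 → 1 → … (one orbit).
π_40 has 19 disjoint cycles with lengths [9, 9, 9, 9, 9, 9, 9, 9, 9, 9, 9, 9, 9, 9, 9, 9, 9, 9, 1] on {0,…,162}.
n − c = 163 − 19 = 144; sign = (−1)^144 = +1.
(40|163)_J = +1 (Zolotarev's lemma cross-check).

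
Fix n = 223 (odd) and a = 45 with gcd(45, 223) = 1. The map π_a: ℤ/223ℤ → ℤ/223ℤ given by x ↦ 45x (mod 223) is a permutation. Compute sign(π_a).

-1

Trace 178: π^k(178) = [178, 205, 82, 122, 138, 189, 31] for k=0..6.
Cycle lengths of π_45 on ℤ/223ℤ: [222, 1]; 2 cycles in total.
With 2 cycles on 223 points, sign = (−1)^{223−2} = -1.
The Jacobi symbol (45|223) = -1 (Zolotarev) agrees.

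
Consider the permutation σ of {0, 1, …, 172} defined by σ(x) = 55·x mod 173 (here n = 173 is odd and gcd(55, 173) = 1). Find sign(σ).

Trace 52: π^k(52) = [52, 92, 43, 116, 152, 56, 139] for k=0..6.
3 cycles of lengths [86, 86, 1].
With 3 cycles on 173 points, sign = (−1)^{173−3} = +1.
Zolotarev: (55|173) = +1, matching the cycle-count sign.

+1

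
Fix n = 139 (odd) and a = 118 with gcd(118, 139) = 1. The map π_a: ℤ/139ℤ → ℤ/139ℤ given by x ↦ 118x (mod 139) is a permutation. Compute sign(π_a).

+1

Start at x=25: 25 → 31 → 44 → 49 → 83 → 64 → 46 → … (one orbit).
3 cycles of lengths [69, 69, 1].
sign(π) = (−1)^{n − #cycles} = (−1)^{139−3} = (−1)^136 = +1.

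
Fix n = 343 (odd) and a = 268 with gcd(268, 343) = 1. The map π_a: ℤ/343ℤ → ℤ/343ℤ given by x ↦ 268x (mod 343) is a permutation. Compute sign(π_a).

Start at x=128: 128 → 4 → 43 → 205 → 60 → 302 → 331 → … (one orbit).
Cycle lengths of π_268 on ℤ/343ℤ: [147, 147, 21, 21, 3, 3, 1]; 7 cycles in total.
Σ(ℓ_i−1) = 343−7 = 336; sign = (−1)^336 = +1.

+1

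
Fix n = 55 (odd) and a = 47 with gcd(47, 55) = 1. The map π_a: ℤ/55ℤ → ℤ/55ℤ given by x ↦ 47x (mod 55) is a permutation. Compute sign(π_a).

Orbit of 42 under x↦47x: [42, 49, 48, 1, 47, 9, 38]… (length divides ord_55(47)).
The orbit structure of x ↦ 47x mod 55: 6 orbits of sizes [20, 20, 5, 5, 4, 1].
sign(π) = (−1)^{n − #cycles} = (−1)^{55−6} = (−1)^49 = -1.

-1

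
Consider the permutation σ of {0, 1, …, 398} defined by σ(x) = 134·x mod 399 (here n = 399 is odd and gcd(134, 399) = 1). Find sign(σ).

-1

Trace 134: π^k(134) = [134, 1] for k=0..1.
Cycle type of π: 2×133 + 1×133; total 266 cycles.
Σ(ℓ_i−1) = 399−266 = 133; sign = (−1)^133 = -1.
(134|399)_J = -1 (Zolotarev's lemma cross-check).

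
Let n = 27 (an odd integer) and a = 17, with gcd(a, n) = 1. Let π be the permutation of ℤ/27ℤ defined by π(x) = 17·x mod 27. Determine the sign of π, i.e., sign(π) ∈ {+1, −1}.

-1

Start at x=10: 10 → 8 → 1 → 17 → 19 → 26 → 10 (one orbit).
Cycle type of π: 6×3 + 2×4 + 1; total 8 cycles.
With 8 cycles on 27 points, sign = (−1)^{27−8} = -1.
Via Zolotarev, sign(π_{17}) = (17|27) = -1.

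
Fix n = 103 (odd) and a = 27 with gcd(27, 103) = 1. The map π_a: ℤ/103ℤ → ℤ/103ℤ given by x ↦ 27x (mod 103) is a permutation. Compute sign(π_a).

-1

Orbit of 89 under x↦27x: [89, 34, 94, 66, 31, 13, 42]… (length divides ord_103(27)).
Cycle lengths of π_27 on ℤ/103ℤ: [34, 34, 34, 1]; 4 cycles in total.
103 − 4 = 99 transpositions; sign(π) = (−1)^99 = -1.
Zolotarev: (27|103) = -1, matching the cycle-count sign.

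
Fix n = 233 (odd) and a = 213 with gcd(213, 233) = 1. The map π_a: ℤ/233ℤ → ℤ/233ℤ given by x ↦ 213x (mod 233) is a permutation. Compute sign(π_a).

-1

Orbit of 21 under x↦213x: [21, 46, 12, 226, 140, 229, 80]… (length divides ord_233(213)).
2 cycles of lengths [232, 1].
sign(π) = (−1)^{n − #cycles} = (−1)^{233−2} = (−1)^231 = -1.
(213|233)_J = -1 (Zolotarev's lemma cross-check).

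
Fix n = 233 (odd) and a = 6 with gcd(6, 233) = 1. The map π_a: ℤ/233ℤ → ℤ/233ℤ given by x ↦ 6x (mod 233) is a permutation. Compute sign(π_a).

Trace 80: π^k(80) = [80, 14, 84, 38, 228, 203, 53] for k=0..6.
2 cycles of lengths [232, 1].
2 cycles on 233: each ℓ→(−1)^(ℓ−1), product (−1)^231 = -1.
The Jacobi symbol (6|233) = -1 (Zolotarev) agrees.

-1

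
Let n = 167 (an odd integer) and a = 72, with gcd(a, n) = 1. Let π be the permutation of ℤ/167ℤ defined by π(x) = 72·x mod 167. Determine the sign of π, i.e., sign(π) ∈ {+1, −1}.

Orbit of 11 under x↦72x: [11, 124, 77, 33, 38, 64, 99]… (length divides ord_167(72)).
Cycle lengths of π_72 on ℤ/167ℤ: [83, 83, 1]; 3 cycles in total.
With 3 cycles on 167 points, sign = (−1)^{167−3} = +1.
Via Zolotarev, sign(π_{72}) = (72|167) = +1.

+1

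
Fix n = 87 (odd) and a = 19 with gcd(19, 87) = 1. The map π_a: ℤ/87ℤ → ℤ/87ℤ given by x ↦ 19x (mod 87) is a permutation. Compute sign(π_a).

-1

Orbit of 7 under x↦19x: [7, 46, 4, 76, 52, 31, 67]… (length divides ord_87(19)).
Cycle lengths of π_19 on ℤ/87ℤ: [28, 28, 28, 1, 1, 1]; 6 cycles in total.
Σ(ℓ_i−1) = 87−6 = 81; sign = (−1)^81 = -1.
Zolotarev: (19|87) = -1, matching the cycle-count sign.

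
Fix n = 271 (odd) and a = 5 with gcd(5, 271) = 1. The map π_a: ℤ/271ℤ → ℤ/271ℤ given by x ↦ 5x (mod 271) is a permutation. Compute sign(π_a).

+1

Trace 5: π^k(5) = [5, 25, 125, 83, 144, 178, 77] for k=0..6.
11 cycles of lengths [27, 27, 27, 27, 27, 27, 27, 27, 27, 27, 1].
271 − 11 = 260 transpositions; sign(π) = (−1)^260 = +1.
Check: (5/271) = +1 by Zolotarev.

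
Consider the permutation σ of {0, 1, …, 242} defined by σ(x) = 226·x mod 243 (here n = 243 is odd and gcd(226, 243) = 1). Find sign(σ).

Trace 190: π^k(190) = [190, 172, 235, 136, 118, 181, 82] for k=0..6.
27 cycles of lengths [27, 27, 27, 27, 27, 27, 9, 9, 9, 9, 9, 9, 3, 3, 3, 3, 3, 3, 1, 1, 1, 1, 1, 1, 1, 1, 1].
sign(π) = (−1)^{n − #cycles} = (−1)^{243−27} = (−1)^216 = +1.

+1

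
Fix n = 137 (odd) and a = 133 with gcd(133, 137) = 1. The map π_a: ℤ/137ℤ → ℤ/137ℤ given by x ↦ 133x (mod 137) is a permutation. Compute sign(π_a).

Trace 1: π^k(1) = [1, 133, 16, 73, 119, 72, 123] for k=0..6.
The orbit structure of x ↦ 133x mod 137: 9 orbits of sizes [17, 17, 17, 17, 17, 17, 17, 17, 1].
9 cycles on 137: each ℓ→(−1)^(ℓ−1), product (−1)^128 = +1.
Check: (133/137) = +1 by Zolotarev.

+1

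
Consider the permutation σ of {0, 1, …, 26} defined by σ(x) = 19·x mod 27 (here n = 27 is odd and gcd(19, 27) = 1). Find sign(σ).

+1

Trace 19: π^k(19) = [19, 10, 1] for k=0..2.
The orbit structure of x ↦ 19x mod 27: 15 orbits of sizes [3, 3, 3, 3, 3, 3, 1, 1, 1, 1, 1, 1, 1, 1, 1].
Σ(ℓ_i−1) = 27−15 = 12; sign = (−1)^12 = +1.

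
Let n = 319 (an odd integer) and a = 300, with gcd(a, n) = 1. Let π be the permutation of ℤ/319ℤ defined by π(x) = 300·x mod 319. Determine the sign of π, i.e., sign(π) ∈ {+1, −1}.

-1

Trace 213: π^k(213) = [213, 100, 14, 53, 269, 312, 133] for k=0..6.
The orbit structure of x ↦ 300x mod 319: 6 orbits of sizes [140, 140, 28, 5, 5, 1].
With 6 cycles on 319 points, sign = (−1)^{319−6} = -1.
Zolotarev: (300|319) = -1, matching the cycle-count sign.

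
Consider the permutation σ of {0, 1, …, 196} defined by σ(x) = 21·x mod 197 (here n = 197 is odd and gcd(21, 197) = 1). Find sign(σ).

Start at x=189: 189 → 29 → 18 → 181 → 58 → 36 → 165 → … (one orbit).
Decompose π into cycles: lengths [196, 1] (2 cycles, including the fixed point 0).
Σ(ℓ_i−1) = 197−2 = 195; sign = (−1)^195 = -1.
Via Zolotarev, sign(π_{21}) = (21|197) = -1.

-1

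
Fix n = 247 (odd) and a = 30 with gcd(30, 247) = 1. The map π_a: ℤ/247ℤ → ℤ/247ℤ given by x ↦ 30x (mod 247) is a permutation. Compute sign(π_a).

+1

Start at x=1: 1 → 30 → 159 → 77 → 87 → 140 → 1 (one orbit).
Decompose π into cycles: lengths [6, 6, 6, 6, 6, 6, 6, 6, 6, 6, 6, 6, 6, 6, 6, 6, 6, 6, 6, 6, 6, 6, 6, 6, 6, 6, 6, 6, 6, 6, 6, 6, 6, 6, 6, 6, 6, 6, 3, 3, 3, 3, 3, 3, 1] (45 cycles, including the fixed point 0).
sign(π) = (−1)^{n − #cycles} = (−1)^{247−45} = (−1)^202 = +1.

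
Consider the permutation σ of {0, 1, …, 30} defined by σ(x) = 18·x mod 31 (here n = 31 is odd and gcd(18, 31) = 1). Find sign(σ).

+1

Start at x=9: 9 → 7 → 2 → 5 → 28 → 8 → 20 → … (one orbit).
π_18 has 3 disjoint cycles with lengths [15, 15, 1] on {0,…,30}.
31 − 3 = 28 transpositions; sign(π) = (−1)^28 = +1.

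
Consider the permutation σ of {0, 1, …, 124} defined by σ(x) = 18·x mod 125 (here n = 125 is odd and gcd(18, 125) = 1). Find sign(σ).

Trace 32: π^k(32) = [32, 76, 118, 124, 107, 51, 43] for k=0..6.
Cycle type of π: 20×5 + 4×6 + 1; total 12 cycles.
125 − 12 = 113 transpositions; sign(π) = (−1)^113 = -1.
The Jacobi symbol (18|125) = -1 (Zolotarev) agrees.

-1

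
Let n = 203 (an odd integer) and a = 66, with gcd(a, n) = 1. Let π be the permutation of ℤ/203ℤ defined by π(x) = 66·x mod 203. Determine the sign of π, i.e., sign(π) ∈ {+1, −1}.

+1

Trace 19: π^k(19) = [19, 36, 143, 100, 104, 165, 131] for k=0..6.
The orbit structure of x ↦ 66x mod 203: 5 orbits of sizes [84, 84, 28, 6, 1].
sign(π) = (−1)^{n − #cycles} = (−1)^{203−5} = (−1)^198 = +1.
(66|203)_J = +1 (Zolotarev's lemma cross-check).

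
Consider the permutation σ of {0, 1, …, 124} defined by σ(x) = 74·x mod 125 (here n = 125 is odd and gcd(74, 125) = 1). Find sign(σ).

+1

Trace 49: π^k(49) = [49, 1, 74, 101, 99, 76, 124] for k=0..6.
Decompose π into cycles: lengths [10, 10, 10, 10, 10, 10, 10, 10, 10, 10, 2, 2, 2, 2, 2, 2, 2, 2, 2, 2, 2, 2, 1] (23 cycles, including the fixed point 0).
Σ(ℓ_i−1) = 125−23 = 102; sign = (−1)^102 = +1.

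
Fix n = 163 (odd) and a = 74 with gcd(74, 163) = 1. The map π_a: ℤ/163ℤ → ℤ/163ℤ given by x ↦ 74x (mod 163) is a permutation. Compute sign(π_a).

+1

Trace 46: π^k(46) = [46, 144, 61, 113, 49, 40, 26] for k=0..6.
π_74 has 3 disjoint cycles with lengths [81, 81, 1] on {0,…,162}.
163 − 3 = 160 transpositions; sign(π) = (−1)^160 = +1.
Via Zolotarev, sign(π_{74}) = (74|163) = +1.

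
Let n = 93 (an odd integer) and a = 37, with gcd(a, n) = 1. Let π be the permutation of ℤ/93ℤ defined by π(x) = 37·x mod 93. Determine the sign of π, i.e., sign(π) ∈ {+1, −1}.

Start at x=25: 25 → 88 → 1 → 37 → 67 → 61 → 25 (one orbit).
Cycle type of π: 6×15 + 1×3; total 18 cycles.
With 18 cycles on 93 points, sign = (−1)^{93−18} = -1.
(37|93)_J = -1 (Zolotarev's lemma cross-check).

-1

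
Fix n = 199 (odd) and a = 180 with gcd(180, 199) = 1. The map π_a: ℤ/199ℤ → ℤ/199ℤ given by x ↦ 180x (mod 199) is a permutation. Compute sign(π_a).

Start at x=175: 175 → 58 → 92 → 43 → 178 → 1 → 180 → … (one orbit).
23 cycles of lengths [9, 9, 9, 9, 9, 9, 9, 9, 9, 9, 9, 9, 9, 9, 9, 9, 9, 9, 9, 9, 9, 9, 1].
Σ(ℓ_i−1) = 199−23 = 176; sign = (−1)^176 = +1.
The Jacobi symbol (180|199) = +1 (Zolotarev) agrees.

+1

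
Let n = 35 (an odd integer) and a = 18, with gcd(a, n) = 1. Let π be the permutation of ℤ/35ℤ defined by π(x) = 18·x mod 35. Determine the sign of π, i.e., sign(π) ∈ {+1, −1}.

-1

Start at x=32: 32 → 16 → 8 → 4 → 2 → 1 → 18 → … (one orbit).
Cycle type of π: 12×2 + 4 + 3×2 + 1; total 6 cycles.
sign(π) = (−1)^{n − #cycles} = (−1)^{35−6} = (−1)^29 = -1.
(18|35)_J = -1 (Zolotarev's lemma cross-check).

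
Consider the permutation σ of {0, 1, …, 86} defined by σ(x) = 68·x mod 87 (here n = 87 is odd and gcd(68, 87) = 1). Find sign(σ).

Start at x=50: 50 → 7 → 41 → 4 → 11 → 52 → 56 → … (one orbit).
Decompose π into cycles: lengths [28, 28, 28, 2, 1] (5 cycles, including the fixed point 0).
5 cycles on 87: each ℓ→(−1)^(ℓ−1), product (−1)^82 = +1.
Zolotarev: (68|87) = +1, matching the cycle-count sign.

+1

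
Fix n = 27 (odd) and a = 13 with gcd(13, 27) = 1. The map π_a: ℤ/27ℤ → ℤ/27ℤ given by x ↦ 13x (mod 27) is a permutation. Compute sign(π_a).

+1

Trace 16: π^k(16) = [16, 19, 4, 25, 1, 13, 7] for k=0..6.
Cycle lengths of π_13 on ℤ/27ℤ: [9, 9, 3, 3, 1, 1, 1]; 7 cycles in total.
n − c = 27 − 7 = 20; sign = (−1)^20 = +1.
(13|27)_J = +1 (Zolotarev's lemma cross-check).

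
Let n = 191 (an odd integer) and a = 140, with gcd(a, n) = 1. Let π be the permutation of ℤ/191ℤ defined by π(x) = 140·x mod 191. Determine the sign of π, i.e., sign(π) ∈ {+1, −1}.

Orbit of 119 under x↦140x: [119, 43, 99, 108, 31, 138, 29]… (length divides ord_191(140)).
The orbit structure of x ↦ 140x mod 191: 2 orbits of sizes [190, 1].
With 2 cycles on 191 points, sign = (−1)^{191−2} = -1.
The Jacobi symbol (140|191) = -1 (Zolotarev) agrees.

-1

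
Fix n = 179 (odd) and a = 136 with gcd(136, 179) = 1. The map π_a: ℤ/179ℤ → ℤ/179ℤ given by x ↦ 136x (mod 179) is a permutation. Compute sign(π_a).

-1

Orbit of 88 under x↦136x: [88, 154, 1, 136, 59, 148, 80]… (length divides ord_179(136)).
π_136 has 2 disjoint cycles with lengths [178, 1] on {0,…,178}.
With 2 cycles on 179 points, sign = (−1)^{179−2} = -1.
(136|179)_J = -1 (Zolotarev's lemma cross-check).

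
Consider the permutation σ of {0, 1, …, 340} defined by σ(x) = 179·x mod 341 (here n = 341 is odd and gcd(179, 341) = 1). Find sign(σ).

-1

Trace 60: π^k(60) = [60, 169, 243, 190, 251, 258, 147] for k=0..6.
The orbit structure of x ↦ 179x mod 341: 14 orbits of sizes [30, 30, 30, 30, 30, 30, 30, 30, 30, 30, 30, 5, 5, 1].
341 − 14 = 327 transpositions; sign(π) = (−1)^327 = -1.
Zolotarev: (179|341) = -1, matching the cycle-count sign.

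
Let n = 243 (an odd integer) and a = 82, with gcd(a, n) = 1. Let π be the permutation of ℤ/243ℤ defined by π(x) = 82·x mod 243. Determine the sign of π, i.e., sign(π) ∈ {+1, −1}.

+1

Start at x=1: 1 → 82 → 163 → 1 (one orbit).
π_82 has 135 disjoint cycles with lengths [3, 3, 3, 3, 3, 3, 3, 3, 3, 3, 3, 3, 3, 3, 3, 3, 3, 3, 3, 3, 3, 3, 3, 3, 3, 3, 3, 3, 3, 3, 3, 3, 3, 3, 3, 3, 3, 3, 3, 3, 3, 3, 3, 3, 3, 3, 3, 3, 3, 3, 3, 3, 3, 3, 1, 1, 1, 1, 1, 1, 1, 1, 1, 1, 1, 1, 1, 1, 1, 1, 1, 1, 1, 1, 1, 1, 1, 1, 1, 1, 1, 1, 1, 1, 1, 1, 1, 1, 1, 1, 1, 1, 1, 1, 1, 1, 1, 1, 1, 1, 1, 1, 1, 1, 1, 1, 1, 1, 1, 1, 1, 1, 1, 1, 1, 1, 1, 1, 1, 1, 1, 1, 1, 1, 1, 1, 1, 1, 1, 1, 1, 1, 1, 1, 1] on {0,…,242}.
n − c = 243 − 135 = 108; sign = (−1)^108 = +1.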